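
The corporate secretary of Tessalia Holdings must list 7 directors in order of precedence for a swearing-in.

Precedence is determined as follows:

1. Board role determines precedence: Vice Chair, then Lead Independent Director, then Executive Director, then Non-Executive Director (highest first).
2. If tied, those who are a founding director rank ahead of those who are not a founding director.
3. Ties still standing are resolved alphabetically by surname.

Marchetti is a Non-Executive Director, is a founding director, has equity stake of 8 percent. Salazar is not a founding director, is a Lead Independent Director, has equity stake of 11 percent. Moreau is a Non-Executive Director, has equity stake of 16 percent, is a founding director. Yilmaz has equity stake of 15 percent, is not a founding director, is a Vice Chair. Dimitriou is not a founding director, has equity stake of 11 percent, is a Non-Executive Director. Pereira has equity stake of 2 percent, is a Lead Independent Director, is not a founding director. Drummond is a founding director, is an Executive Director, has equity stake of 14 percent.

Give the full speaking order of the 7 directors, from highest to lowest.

Yilmaz, Pereira, Salazar, Drummond, Marchetti, Moreau, Dimitriou

By board role: Yilmaz (Vice Chair); then Pereira and Salazar (Lead Independent Director); then Drummond (Executive Director); then Marchetti, Moreau and Dimitriou (Non-Executive Director).
Pereira and Salazar are each not a founding director, so the next rule applies.
Among Pereira and Salazar, alphabetically by surname: Pereira before Salazar.
Among Marchetti, Moreau and Dimitriou, a founding director before not a founding director: Marchetti and Moreau (a founding director) before Dimitriou (not a founding director).
Among Marchetti and Moreau, alphabetically by surname: Marchetti before Moreau.
Full order: Yilmaz, Pereira, Salazar, Drummond, Marchetti, Moreau, Dimitriou.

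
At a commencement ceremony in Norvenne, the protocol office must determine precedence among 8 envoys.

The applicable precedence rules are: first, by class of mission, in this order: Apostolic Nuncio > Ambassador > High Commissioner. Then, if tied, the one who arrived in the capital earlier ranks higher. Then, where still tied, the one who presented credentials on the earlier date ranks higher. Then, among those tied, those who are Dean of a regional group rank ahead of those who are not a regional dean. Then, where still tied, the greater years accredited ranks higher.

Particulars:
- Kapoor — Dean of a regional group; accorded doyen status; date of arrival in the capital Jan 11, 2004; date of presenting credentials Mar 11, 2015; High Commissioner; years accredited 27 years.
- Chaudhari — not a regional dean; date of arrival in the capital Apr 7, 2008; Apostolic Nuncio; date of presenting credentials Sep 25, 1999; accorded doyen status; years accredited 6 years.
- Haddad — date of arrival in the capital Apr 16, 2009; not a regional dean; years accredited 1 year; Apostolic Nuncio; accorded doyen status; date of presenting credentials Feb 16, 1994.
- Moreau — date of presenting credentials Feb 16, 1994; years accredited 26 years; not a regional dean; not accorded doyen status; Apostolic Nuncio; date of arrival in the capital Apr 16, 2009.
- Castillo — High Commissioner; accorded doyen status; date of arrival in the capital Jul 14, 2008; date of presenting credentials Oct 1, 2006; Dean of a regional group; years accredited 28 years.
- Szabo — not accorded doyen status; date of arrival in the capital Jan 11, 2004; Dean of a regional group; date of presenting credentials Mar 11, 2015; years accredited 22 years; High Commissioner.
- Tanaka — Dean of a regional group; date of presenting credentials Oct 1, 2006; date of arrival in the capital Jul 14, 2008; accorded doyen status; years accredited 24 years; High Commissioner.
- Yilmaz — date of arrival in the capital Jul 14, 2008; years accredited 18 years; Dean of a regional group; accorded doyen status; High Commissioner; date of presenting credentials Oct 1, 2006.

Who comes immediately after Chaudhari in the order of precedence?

By class of mission: Chaudhari, Moreau and Haddad (Apostolic Nuncio); then Kapoor, Szabo, Castillo, Tanaka and Yilmaz (High Commissioner).
Among Chaudhari, Moreau and Haddad, by date of arrival in the capital (earlier first): Chaudhari (Apr 7, 2008) before Moreau and Haddad (Apr 16, 2009).
Moreau and Haddad both have date of presenting credentials Feb 16, 1994, so the next rule applies.
Moreau and Haddad are each not a regional dean, so the next rule applies.
Among Moreau and Haddad, by years accredited (higher first): Moreau (26 years) before Haddad (1 year).
Among Kapoor, Szabo, Castillo, Tanaka and Yilmaz, by date of arrival in the capital (earlier first): Kapoor and Szabo (Jan 11, 2004) before Castillo, Tanaka and Yilmaz (Jul 14, 2008).
Kapoor and Szabo both have date of presenting credentials Mar 11, 2015, so the next rule applies.
Kapoor and Szabo are each Dean of a regional group, so the next rule applies.
Among Kapoor and Szabo, by years accredited (higher first): Kapoor (27 years) before Szabo (22 years).
Castillo, Tanaka and Yilmaz all have date of presenting credentials Oct 1, 2006, so the next rule applies.
Castillo, Tanaka and Yilmaz are each Dean of a regional group, so the next rule applies.
Among Castillo, Tanaka and Yilmaz, by years accredited (higher first): Castillo (28 years) before Tanaka (24 years) before Yilmaz (18 years).
Order: Chaudhari, Moreau, Haddad, Kapoor, Szabo, Castillo, Tanaka, Yilmaz.

Moreau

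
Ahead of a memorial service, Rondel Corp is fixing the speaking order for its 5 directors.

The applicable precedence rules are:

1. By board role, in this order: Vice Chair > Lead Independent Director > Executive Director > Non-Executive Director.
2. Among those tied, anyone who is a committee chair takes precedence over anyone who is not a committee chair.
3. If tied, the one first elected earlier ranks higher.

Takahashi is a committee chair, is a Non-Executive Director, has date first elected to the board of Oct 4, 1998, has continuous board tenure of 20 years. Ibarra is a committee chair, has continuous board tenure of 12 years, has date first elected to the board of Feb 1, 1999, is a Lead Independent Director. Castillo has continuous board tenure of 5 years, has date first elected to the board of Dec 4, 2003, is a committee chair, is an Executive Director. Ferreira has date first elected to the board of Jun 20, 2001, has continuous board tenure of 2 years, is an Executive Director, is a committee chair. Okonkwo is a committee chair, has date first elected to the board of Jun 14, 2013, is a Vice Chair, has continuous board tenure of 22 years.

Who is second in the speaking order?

Ibarra

By board role: Okonkwo (Vice Chair); then Ibarra (Lead Independent Director); then Ferreira and Castillo (Executive Director); then Takahashi (Non-Executive Director).
Ferreira and Castillo are each a committee chair, so the next rule applies.
Among Ferreira and Castillo, by date first elected to the board (earlier first): Ferreira (Jun 20, 2001) before Castillo (Dec 4, 2003).
Order: Okonkwo, Ibarra, Ferreira, Castillo, Takahashi.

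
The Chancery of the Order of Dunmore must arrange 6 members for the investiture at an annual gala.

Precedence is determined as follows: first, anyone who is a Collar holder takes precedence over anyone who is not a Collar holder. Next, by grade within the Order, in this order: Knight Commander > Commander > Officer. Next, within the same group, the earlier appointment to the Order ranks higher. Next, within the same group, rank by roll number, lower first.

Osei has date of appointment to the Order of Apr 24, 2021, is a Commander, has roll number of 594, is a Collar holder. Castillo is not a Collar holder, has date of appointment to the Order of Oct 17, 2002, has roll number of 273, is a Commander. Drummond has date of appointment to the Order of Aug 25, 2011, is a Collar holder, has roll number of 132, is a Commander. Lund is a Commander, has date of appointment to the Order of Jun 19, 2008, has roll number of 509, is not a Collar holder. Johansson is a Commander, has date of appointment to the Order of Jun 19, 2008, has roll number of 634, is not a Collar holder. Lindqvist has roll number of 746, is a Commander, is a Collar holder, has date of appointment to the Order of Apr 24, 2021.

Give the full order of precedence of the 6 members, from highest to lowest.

By the first rule: Drummond, Osei and Lindqvist (each a Collar holder); then Castillo, Lund and Johansson (each not a Collar holder).
Drummond, Osei and Lindqvist are each Commander, so the next rule applies.
Among Drummond, Osei and Lindqvist, by date of appointment to the Order (earlier first): Drummond (Aug 25, 2011) before Osei and Lindqvist (Apr 24, 2021).
Among Osei and Lindqvist, by roll number (lower first): Osei (594) before Lindqvist (746).
Castillo, Lund and Johansson are each Commander, so the next rule applies.
Among Castillo, Lund and Johansson, by date of appointment to the Order (earlier first): Castillo (Oct 17, 2002) before Lund and Johansson (Jun 19, 2008).
Among Lund and Johansson, by roll number (lower first): Lund (509) before Johansson (634).
Full order: Drummond, Osei, Lindqvist, Castillo, Lund, Johansson.

Drummond, Osei, Lindqvist, Castillo, Lund, Johansson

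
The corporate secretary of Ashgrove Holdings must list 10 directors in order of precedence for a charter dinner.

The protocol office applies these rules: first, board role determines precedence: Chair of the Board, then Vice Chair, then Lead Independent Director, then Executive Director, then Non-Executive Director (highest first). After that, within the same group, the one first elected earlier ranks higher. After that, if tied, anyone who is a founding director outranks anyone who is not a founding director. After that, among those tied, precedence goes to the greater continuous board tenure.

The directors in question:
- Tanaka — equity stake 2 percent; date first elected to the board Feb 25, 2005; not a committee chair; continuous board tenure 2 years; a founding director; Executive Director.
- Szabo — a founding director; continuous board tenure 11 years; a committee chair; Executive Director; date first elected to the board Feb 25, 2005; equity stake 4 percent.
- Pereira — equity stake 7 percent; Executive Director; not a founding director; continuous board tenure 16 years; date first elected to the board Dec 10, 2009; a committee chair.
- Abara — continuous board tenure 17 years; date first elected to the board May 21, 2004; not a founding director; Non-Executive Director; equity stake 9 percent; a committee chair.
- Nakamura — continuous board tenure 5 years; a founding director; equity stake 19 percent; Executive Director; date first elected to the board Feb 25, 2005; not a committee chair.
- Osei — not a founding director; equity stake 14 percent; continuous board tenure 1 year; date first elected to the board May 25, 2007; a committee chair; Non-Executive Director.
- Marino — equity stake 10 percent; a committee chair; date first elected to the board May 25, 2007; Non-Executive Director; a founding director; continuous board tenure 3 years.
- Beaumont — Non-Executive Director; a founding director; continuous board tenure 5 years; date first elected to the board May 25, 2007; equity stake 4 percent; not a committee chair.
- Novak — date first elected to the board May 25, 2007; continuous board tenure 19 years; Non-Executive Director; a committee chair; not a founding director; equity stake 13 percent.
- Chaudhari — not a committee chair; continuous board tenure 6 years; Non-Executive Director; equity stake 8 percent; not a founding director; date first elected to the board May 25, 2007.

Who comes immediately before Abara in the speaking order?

Pereira

By board role: Szabo, Nakamura, Tanaka and Pereira (Executive Director); then Abara, Beaumont, Marino, Novak, Chaudhari and Osei (Non-Executive Director).
Among Szabo, Nakamura, Tanaka and Pereira, by date first elected to the board (earlier first): Szabo, Nakamura and Tanaka (Feb 25, 2005) before Pereira (Dec 10, 2009).
Szabo, Nakamura and Tanaka are each a founding director, so the next rule applies.
Among Szabo, Nakamura and Tanaka, by continuous board tenure (higher first): Szabo (11 years) before Nakamura (5 years) before Tanaka (2 years).
Among Abara, Beaumont, Marino, Novak, Chaudhari and Osei, by date first elected to the board (earlier first): Abara (May 21, 2004) before Beaumont, Marino, Novak, Chaudhari and Osei (May 25, 2007).
Among Beaumont, Marino, Novak, Chaudhari and Osei, a founding director before not a founding director: Beaumont and Marino (a founding director) before Novak, Chaudhari and Osei (not a founding director).
Among Beaumont and Marino, by continuous board tenure (higher first): Beaumont (5 years) before Marino (3 years).
Among Novak, Chaudhari and Osei, by continuous board tenure (higher first): Novak (19 years) before Chaudhari (6 years) before Osei (1 year).
Order: Szabo, Nakamura, Tanaka, Pereira, Abara, Beaumont, Marino, Novak, Chaudhari, Osei.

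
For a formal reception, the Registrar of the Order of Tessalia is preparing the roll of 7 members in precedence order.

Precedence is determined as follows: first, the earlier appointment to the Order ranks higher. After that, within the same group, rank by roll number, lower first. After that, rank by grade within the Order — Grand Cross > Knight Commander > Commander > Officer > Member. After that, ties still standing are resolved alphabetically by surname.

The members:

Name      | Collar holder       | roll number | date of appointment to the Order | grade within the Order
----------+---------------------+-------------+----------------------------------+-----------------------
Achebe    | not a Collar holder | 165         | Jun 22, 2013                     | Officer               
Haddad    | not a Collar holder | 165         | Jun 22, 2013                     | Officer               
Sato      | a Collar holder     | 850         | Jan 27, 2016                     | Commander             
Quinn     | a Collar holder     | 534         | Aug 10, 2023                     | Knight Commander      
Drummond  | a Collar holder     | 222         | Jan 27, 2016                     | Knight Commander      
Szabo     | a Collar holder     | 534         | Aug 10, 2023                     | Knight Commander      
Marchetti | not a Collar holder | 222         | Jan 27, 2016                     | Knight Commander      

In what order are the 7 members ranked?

Achebe, Haddad, Drummond, Marchetti, Sato, Quinn, Szabo

By date of appointment to the Order (earlier first): Achebe and Haddad (both Jun 22, 2013); then Drummond, Marchetti and Sato (each Jan 27, 2016); then Quinn and Szabo (both Aug 10, 2023).
Achebe and Haddad both have roll number 165, so the next rule applies.
Achebe and Haddad are each Officer, so the next rule applies.
Among Achebe and Haddad, alphabetically by surname: Achebe before Haddad.
Among Drummond, Marchetti and Sato, by roll number (lower first): Drummond and Marchetti (222) before Sato (850).
Drummond and Marchetti are each Knight Commander, so the next rule applies.
Among Drummond and Marchetti, alphabetically by surname: Drummond before Marchetti.
Quinn and Szabo both have roll number 534, so the next rule applies.
Quinn and Szabo are each Knight Commander, so the next rule applies.
Among Quinn and Szabo, alphabetically by surname: Quinn before Szabo.
Full order: Achebe, Haddad, Drummond, Marchetti, Sato, Quinn, Szabo.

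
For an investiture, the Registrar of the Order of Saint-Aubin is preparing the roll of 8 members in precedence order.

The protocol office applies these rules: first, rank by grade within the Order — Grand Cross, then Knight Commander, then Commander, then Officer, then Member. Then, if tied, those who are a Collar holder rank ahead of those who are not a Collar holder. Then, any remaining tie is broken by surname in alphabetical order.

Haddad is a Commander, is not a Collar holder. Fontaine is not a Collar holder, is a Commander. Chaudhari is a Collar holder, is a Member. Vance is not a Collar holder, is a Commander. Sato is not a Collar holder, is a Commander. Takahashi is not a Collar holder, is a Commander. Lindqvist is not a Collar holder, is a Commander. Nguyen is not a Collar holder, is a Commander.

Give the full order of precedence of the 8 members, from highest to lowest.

By grade within the Order: Fontaine, Haddad, Lindqvist, Nguyen, Sato, Takahashi and Vance (Commander); then Chaudhari (Member).
Fontaine, Haddad, Lindqvist, Nguyen, Sato, Takahashi and Vance are each not a Collar holder, so the next rule applies.
Among Fontaine, Haddad, Lindqvist, Nguyen, Sato, Takahashi and Vance, alphabetically by surname: Fontaine before Haddad before Lindqvist before Nguyen before Sato before Takahashi before Vance.
Full order: Fontaine, Haddad, Lindqvist, Nguyen, Sato, Takahashi, Vance, Chaudhari.

Fontaine, Haddad, Lindqvist, Nguyen, Sato, Takahashi, Vance, Chaudhari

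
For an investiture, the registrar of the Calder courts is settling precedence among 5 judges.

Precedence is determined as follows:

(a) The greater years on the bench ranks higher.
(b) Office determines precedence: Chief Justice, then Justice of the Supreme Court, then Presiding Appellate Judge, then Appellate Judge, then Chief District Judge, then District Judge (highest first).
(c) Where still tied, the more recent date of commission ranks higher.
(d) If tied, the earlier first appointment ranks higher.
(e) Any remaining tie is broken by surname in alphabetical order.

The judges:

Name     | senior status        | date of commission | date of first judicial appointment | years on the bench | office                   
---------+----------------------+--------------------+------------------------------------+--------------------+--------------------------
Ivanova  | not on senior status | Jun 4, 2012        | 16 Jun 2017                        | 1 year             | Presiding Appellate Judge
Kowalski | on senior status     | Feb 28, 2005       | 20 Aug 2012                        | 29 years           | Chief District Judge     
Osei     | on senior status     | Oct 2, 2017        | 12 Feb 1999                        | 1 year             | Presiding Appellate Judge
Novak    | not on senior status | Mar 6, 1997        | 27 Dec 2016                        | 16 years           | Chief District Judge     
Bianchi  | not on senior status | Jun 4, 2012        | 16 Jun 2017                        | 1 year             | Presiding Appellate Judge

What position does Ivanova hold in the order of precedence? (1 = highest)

By years on the bench (higher first): Kowalski (29 years); then Novak (16 years); then Osei, Bianchi and Ivanova (each 1 year).
Osei, Bianchi and Ivanova are each Presiding Appellate Judge, so the next rule applies.
Among Osei, Bianchi and Ivanova, by date of commission (later first): Osei (Oct 2, 2017) before Bianchi and Ivanova (Jun 4, 2012).
Bianchi and Ivanova both have date of first judicial appointment 16 Jun 2017, so the next rule applies.
Among Bianchi and Ivanova, alphabetically by surname: Bianchi before Ivanova.
Order: Kowalski, Novak, Osei, Bianchi, Ivanova. So position 5.

5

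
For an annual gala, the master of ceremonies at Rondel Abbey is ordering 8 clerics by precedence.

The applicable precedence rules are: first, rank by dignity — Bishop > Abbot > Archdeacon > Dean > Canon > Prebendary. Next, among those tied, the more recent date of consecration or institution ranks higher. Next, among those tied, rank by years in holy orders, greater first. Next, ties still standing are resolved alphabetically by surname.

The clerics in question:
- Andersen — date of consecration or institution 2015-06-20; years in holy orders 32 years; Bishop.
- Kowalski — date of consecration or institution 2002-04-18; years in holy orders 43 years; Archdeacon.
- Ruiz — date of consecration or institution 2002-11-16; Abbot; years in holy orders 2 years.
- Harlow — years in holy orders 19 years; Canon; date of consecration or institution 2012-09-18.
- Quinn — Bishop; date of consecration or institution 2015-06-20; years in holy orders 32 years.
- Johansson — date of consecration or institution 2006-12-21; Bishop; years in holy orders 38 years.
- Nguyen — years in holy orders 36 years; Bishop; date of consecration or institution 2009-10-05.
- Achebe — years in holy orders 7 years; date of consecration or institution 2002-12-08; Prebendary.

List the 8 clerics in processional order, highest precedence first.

Andersen, Quinn, Nguyen, Johansson, Ruiz, Kowalski, Harlow, Achebe

By dignity: Andersen, Quinn, Nguyen and Johansson (Bishop); then Ruiz (Abbot); then Kowalski (Archdeacon); then Harlow (Canon); then Achebe (Prebendary).
Among Andersen, Quinn, Nguyen and Johansson, by date of consecration or institution (later first): Andersen and Quinn (2015-06-20) before Nguyen (2009-10-05) before Johansson (2006-12-21).
Andersen and Quinn both have years in holy orders 32 years, so the next rule applies.
Among Andersen and Quinn, alphabetically by surname: Andersen before Quinn.
Full order: Andersen, Quinn, Nguyen, Johansson, Ruiz, Kowalski, Harlow, Achebe.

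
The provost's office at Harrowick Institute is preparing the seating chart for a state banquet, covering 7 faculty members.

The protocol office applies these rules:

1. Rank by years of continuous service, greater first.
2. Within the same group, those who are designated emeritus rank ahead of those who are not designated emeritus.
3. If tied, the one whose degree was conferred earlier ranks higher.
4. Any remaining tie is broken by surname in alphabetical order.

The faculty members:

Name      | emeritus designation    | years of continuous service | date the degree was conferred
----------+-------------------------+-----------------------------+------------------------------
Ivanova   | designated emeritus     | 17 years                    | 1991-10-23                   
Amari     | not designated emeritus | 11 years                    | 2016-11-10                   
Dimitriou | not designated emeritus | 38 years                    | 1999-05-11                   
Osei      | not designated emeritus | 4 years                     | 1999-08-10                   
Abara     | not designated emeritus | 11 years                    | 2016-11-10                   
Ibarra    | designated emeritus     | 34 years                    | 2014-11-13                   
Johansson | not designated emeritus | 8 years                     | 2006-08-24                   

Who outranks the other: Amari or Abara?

Abara

By years of continuous service (higher first): Dimitriou (38 years); then Ibarra (34 years); then Ivanova (17 years); then Abara and Amari (both 11 years); then Johansson (8 years); then Osei (4 years).
Abara and Amari are each not designated emeritus, so the next rule applies.
Abara and Amari both have date the degree was conferred 2016-11-10, so the next rule applies.
Among Abara and Amari, alphabetically by surname: Abara before Amari.
So Abara takes precedence.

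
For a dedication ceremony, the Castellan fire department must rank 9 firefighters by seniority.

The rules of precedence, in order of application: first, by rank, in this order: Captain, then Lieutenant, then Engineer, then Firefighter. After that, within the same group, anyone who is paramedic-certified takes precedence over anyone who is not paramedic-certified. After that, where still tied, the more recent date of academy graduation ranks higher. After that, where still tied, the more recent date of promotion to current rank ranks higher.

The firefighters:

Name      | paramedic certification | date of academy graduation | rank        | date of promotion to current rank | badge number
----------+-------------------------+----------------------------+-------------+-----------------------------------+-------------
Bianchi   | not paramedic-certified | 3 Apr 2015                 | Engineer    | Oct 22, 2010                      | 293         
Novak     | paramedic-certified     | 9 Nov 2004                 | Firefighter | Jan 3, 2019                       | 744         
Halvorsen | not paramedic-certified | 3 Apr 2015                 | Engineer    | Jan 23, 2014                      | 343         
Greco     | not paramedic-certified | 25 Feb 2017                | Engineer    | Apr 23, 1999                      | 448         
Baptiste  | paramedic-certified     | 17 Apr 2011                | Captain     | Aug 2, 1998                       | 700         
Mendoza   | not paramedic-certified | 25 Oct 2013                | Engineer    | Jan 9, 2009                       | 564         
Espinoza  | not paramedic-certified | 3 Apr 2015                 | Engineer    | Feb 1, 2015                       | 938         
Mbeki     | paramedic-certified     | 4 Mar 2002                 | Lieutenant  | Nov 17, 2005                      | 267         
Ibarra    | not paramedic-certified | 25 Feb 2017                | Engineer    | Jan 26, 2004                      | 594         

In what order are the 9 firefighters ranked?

Baptiste, Mbeki, Ibarra, Greco, Espinoza, Halvorsen, Bianchi, Mendoza, Novak

By rank: Baptiste (Captain); then Mbeki (Lieutenant); then Ibarra, Greco, Espinoza, Halvorsen, Bianchi and Mendoza (Engineer); then Novak (Firefighter).
Ibarra, Greco, Espinoza, Halvorsen, Bianchi and Mendoza are each not paramedic-certified, so the next rule applies.
Among Ibarra, Greco, Espinoza, Halvorsen, Bianchi and Mendoza, by date of academy graduation (later first): Ibarra and Greco (25 Feb 2017) before Espinoza, Halvorsen and Bianchi (3 Apr 2015) before Mendoza (25 Oct 2013).
Among Ibarra and Greco, by date of promotion to current rank (later first): Ibarra (Jan 26, 2004) before Greco (Apr 23, 1999).
Among Espinoza, Halvorsen and Bianchi, by date of promotion to current rank (later first): Espinoza (Feb 1, 2015) before Halvorsen (Jan 23, 2014) before Bianchi (Oct 22, 2010).
Full order: Baptiste, Mbeki, Ibarra, Greco, Espinoza, Halvorsen, Bianchi, Mendoza, Novak.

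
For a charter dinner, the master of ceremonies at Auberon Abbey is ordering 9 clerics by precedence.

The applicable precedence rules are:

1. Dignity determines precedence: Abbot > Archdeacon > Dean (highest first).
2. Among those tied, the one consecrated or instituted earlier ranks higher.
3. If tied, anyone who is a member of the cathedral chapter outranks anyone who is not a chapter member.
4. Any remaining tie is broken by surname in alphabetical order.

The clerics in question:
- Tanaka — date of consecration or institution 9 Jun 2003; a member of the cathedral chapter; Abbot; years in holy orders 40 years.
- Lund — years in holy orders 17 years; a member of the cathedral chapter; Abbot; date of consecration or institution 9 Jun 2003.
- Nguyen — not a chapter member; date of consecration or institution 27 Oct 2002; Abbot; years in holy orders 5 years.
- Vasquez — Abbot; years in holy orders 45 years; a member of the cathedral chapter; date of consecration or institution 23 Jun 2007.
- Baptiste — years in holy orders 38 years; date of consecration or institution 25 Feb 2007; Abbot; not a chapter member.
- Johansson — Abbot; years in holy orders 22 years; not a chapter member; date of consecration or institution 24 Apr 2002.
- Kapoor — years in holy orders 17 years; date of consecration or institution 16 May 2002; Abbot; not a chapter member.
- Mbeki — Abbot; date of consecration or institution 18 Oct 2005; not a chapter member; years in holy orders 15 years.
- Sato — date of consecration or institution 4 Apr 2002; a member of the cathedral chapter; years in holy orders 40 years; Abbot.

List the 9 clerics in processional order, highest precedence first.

Sato, Johansson, Kapoor, Nguyen, Lund, Tanaka, Mbeki, Baptiste, Vasquez

By dignity: Sato, Johansson, Kapoor, Nguyen, Lund, Tanaka, Mbeki, Baptiste and Vasquez (Abbot).
Among Sato, Johansson, Kapoor, Nguyen, Lund, Tanaka, Mbeki, Baptiste and Vasquez, by date of consecration or institution (earlier first): Sato (4 Apr 2002) before Johansson (24 Apr 2002) before Kapoor (16 May 2002) before Nguyen (27 Oct 2002) before Lund and Tanaka (9 Jun 2003) before Mbeki (18 Oct 2005) before Baptiste (25 Feb 2007) before Vasquez (23 Jun 2007).
Lund and Tanaka are each a member of the cathedral chapter, so the next rule applies.
Among Lund and Tanaka, alphabetically by surname: Lund before Tanaka.
Full order: Sato, Johansson, Kapoor, Nguyen, Lund, Tanaka, Mbeki, Baptiste, Vasquez.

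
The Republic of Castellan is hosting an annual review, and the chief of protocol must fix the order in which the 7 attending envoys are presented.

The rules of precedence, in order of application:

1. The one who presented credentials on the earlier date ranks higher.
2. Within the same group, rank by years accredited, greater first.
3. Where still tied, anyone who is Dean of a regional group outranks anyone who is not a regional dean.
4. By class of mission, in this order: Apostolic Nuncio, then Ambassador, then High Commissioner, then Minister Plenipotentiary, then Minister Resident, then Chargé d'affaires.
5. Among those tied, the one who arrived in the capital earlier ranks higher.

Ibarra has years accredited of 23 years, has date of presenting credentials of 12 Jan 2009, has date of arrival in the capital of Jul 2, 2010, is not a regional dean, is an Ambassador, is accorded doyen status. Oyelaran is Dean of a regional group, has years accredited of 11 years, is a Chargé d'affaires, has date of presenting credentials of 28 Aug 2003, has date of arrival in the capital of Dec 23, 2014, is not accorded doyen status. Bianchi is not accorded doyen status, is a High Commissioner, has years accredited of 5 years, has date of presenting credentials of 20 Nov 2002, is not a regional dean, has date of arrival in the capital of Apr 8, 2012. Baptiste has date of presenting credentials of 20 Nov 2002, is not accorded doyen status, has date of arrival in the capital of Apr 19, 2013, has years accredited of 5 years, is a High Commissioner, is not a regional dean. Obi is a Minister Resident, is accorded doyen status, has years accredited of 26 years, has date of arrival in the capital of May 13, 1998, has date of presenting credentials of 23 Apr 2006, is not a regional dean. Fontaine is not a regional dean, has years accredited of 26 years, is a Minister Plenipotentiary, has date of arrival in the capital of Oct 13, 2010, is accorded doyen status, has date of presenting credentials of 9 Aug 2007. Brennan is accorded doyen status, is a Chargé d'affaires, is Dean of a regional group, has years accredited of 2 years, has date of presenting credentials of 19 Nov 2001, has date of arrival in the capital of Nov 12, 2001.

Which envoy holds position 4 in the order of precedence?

By date of presenting credentials (earlier first): Brennan (19 Nov 2001); then Bianchi and Baptiste (both 20 Nov 2002); then Oyelaran (28 Aug 2003); then Obi (23 Apr 2006); then Fontaine (9 Aug 2007); then Ibarra (12 Jan 2009).
Bianchi and Baptiste both have years accredited 5 years, so the next rule applies.
Bianchi and Baptiste are each not a regional dean, so the next rule applies.
Bianchi and Baptiste are each High Commissioner, so the next rule applies.
Among Bianchi and Baptiste, by date of arrival in the capital (earlier first): Bianchi (Apr 8, 2012) before Baptiste (Apr 19, 2013).
Order: Brennan, Bianchi, Baptiste, Oyelaran, Obi, Fontaine, Ibarra.

Oyelaran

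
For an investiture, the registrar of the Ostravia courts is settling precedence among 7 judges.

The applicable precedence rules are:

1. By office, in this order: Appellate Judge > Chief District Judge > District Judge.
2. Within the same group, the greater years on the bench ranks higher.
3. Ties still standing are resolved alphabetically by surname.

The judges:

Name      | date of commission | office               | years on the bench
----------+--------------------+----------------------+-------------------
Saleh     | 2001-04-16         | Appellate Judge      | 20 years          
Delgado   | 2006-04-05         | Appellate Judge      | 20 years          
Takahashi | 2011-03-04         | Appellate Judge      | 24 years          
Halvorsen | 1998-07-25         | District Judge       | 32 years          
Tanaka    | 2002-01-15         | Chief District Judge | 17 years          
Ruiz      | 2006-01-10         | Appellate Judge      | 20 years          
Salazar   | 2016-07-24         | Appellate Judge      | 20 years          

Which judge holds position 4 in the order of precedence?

Salazar

By office: Takahashi, Delgado, Ruiz, Salazar and Saleh (Appellate Judge); then Tanaka (Chief District Judge); then Halvorsen (District Judge).
Among Takahashi, Delgado, Ruiz, Salazar and Saleh, by years on the bench (higher first): Takahashi (24 years) before Delgado, Ruiz, Salazar and Saleh (20 years).
Among Delgado, Ruiz, Salazar and Saleh, alphabetically by surname: Delgado before Ruiz before Salazar before Saleh.
Order: Takahashi, Delgado, Ruiz, Salazar, Saleh, Tanaka, Halvorsen.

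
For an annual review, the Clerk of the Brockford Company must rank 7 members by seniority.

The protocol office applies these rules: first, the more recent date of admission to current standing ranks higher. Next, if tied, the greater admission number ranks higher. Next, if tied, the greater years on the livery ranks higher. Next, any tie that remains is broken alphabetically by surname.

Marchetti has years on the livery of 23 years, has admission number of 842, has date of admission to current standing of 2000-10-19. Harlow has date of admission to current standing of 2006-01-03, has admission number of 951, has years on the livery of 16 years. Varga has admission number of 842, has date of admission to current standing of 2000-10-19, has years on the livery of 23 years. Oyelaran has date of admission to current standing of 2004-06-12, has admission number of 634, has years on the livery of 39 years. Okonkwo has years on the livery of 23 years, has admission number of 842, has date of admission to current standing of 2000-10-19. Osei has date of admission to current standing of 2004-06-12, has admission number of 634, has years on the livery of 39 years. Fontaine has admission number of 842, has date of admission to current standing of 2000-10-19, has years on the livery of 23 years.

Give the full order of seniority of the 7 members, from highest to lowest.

By date of admission to current standing (later first): Harlow (2006-01-03); then Osei and Oyelaran (both 2004-06-12); then Fontaine, Marchetti, Okonkwo and Varga (each 2000-10-19).
Osei and Oyelaran both have admission number 634, so the next rule applies.
Osei and Oyelaran both have years on the livery 39 years, so the next rule applies.
Among Osei and Oyelaran, alphabetically by surname: Osei before Oyelaran.
Fontaine, Marchetti, Okonkwo and Varga all have admission number 842, so the next rule applies.
Fontaine, Marchetti, Okonkwo and Varga all have years on the livery 23 years, so the next rule applies.
Among Fontaine, Marchetti, Okonkwo and Varga, alphabetically by surname: Fontaine before Marchetti before Okonkwo before Varga.
Full order: Harlow, Osei, Oyelaran, Fontaine, Marchetti, Okonkwo, Varga.

Harlow, Osei, Oyelaran, Fontaine, Marchetti, Okonkwo, Varga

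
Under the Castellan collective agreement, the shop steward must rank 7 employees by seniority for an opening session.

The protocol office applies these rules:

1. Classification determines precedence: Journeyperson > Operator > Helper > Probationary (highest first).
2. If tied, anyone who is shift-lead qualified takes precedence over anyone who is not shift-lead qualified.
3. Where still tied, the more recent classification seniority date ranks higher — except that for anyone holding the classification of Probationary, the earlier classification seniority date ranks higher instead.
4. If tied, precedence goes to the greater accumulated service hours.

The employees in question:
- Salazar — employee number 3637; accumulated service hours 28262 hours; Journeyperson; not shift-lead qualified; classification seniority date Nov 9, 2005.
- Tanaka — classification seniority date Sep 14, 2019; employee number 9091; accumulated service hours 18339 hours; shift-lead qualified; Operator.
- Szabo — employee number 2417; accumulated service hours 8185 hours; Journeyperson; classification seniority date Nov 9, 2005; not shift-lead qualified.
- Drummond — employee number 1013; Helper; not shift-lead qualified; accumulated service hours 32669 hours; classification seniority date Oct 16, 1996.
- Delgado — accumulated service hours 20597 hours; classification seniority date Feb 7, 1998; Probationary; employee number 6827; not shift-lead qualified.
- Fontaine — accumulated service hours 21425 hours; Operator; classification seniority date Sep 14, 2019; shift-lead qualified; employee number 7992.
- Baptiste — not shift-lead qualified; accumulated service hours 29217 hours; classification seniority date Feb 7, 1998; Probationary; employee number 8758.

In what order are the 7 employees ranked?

Salazar, Szabo, Fontaine, Tanaka, Drummond, Baptiste, Delgado

By classification: Salazar and Szabo (Journeyperson); then Fontaine and Tanaka (Operator); then Drummond (Helper); then Baptiste and Delgado (Probationary).
Salazar and Szabo are each not shift-lead qualified, so the next rule applies.
Salazar and Szabo both have classification seniority date Nov 9, 2005, so the next rule applies.
Among Salazar and Szabo, by accumulated service hours (higher first): Salazar (28262 hours) before Szabo (8185 hours).
Fontaine and Tanaka are each shift-lead qualified, so the next rule applies.
Fontaine and Tanaka both have classification seniority date Sep 14, 2019, so the next rule applies.
Among Fontaine and Tanaka, by accumulated service hours (higher first): Fontaine (21425 hours) before Tanaka (18339 hours).
Baptiste and Delgado are each not shift-lead qualified, so the next rule applies.
Baptiste and Delgado both have classification seniority date Feb 7, 1998, so the next rule applies.
Among Baptiste and Delgado, by accumulated service hours (higher first): Baptiste (29217 hours) before Delgado (20597 hours).
Full order: Salazar, Szabo, Fontaine, Tanaka, Drummond, Baptiste, Delgado.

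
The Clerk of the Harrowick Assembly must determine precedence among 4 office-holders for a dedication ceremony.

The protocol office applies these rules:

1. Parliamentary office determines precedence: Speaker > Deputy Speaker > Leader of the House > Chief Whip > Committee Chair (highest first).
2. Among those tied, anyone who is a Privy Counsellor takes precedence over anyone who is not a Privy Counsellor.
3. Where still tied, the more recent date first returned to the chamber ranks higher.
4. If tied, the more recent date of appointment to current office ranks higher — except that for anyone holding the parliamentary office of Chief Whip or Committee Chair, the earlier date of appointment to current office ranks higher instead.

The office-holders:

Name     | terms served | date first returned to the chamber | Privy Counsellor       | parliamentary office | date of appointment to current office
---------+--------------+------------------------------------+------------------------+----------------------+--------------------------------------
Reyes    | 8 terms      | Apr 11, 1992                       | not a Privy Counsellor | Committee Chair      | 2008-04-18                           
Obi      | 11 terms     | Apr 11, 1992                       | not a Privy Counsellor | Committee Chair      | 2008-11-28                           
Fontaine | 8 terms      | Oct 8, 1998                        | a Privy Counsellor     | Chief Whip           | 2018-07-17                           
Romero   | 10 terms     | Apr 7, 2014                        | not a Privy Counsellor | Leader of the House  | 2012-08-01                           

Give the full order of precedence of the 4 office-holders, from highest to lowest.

Romero, Fontaine, Reyes, Obi

By parliamentary office: Romero (Leader of the House); then Fontaine (Chief Whip); then Reyes and Obi (Committee Chair).
Reyes and Obi are each not a Privy Counsellor, so the next rule applies.
Reyes and Obi both have date first returned to the chamber Apr 11, 1992, so the next rule applies.
Among Reyes and Obi, by date of appointment to current office (earlier first) (reversed rule for this group): Reyes (2008-04-18) before Obi (2008-11-28).
Full order: Romero, Fontaine, Reyes, Obi.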